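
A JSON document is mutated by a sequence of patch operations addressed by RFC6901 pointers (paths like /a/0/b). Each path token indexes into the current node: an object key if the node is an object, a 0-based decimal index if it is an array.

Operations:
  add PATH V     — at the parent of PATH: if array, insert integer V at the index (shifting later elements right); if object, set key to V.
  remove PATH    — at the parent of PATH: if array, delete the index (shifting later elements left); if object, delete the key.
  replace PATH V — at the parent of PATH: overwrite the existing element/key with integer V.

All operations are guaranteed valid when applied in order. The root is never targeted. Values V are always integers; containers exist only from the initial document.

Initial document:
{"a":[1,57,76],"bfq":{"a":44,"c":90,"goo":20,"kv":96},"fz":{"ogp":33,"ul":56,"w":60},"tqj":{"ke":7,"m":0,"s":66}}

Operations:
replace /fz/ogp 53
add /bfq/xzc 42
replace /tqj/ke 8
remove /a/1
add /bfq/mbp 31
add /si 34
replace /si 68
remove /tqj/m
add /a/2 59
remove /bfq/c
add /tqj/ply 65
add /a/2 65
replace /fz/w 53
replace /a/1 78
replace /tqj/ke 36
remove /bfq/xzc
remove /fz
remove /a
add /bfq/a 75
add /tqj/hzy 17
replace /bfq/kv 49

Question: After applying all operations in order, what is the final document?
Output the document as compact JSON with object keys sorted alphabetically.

Answer: {"bfq":{"a":75,"goo":20,"kv":49,"mbp":31},"si":68,"tqj":{"hzy":17,"ke":36,"ply":65,"s":66}}

Derivation:
After op 1 (replace /fz/ogp 53): {"a":[1,57,76],"bfq":{"a":44,"c":90,"goo":20,"kv":96},"fz":{"ogp":53,"ul":56,"w":60},"tqj":{"ke":7,"m":0,"s":66}}
After op 2 (add /bfq/xzc 42): {"a":[1,57,76],"bfq":{"a":44,"c":90,"goo":20,"kv":96,"xzc":42},"fz":{"ogp":53,"ul":56,"w":60},"tqj":{"ke":7,"m":0,"s":66}}
After op 3 (replace /tqj/ke 8): {"a":[1,57,76],"bfq":{"a":44,"c":90,"goo":20,"kv":96,"xzc":42},"fz":{"ogp":53,"ul":56,"w":60},"tqj":{"ke":8,"m":0,"s":66}}
After op 4 (remove /a/1): {"a":[1,76],"bfq":{"a":44,"c":90,"goo":20,"kv":96,"xzc":42},"fz":{"ogp":53,"ul":56,"w":60},"tqj":{"ke":8,"m":0,"s":66}}
After op 5 (add /bfq/mbp 31): {"a":[1,76],"bfq":{"a":44,"c":90,"goo":20,"kv":96,"mbp":31,"xzc":42},"fz":{"ogp":53,"ul":56,"w":60},"tqj":{"ke":8,"m":0,"s":66}}
After op 6 (add /si 34): {"a":[1,76],"bfq":{"a":44,"c":90,"goo":20,"kv":96,"mbp":31,"xzc":42},"fz":{"ogp":53,"ul":56,"w":60},"si":34,"tqj":{"ke":8,"m":0,"s":66}}
After op 7 (replace /si 68): {"a":[1,76],"bfq":{"a":44,"c":90,"goo":20,"kv":96,"mbp":31,"xzc":42},"fz":{"ogp":53,"ul":56,"w":60},"si":68,"tqj":{"ke":8,"m":0,"s":66}}
After op 8 (remove /tqj/m): {"a":[1,76],"bfq":{"a":44,"c":90,"goo":20,"kv":96,"mbp":31,"xzc":42},"fz":{"ogp":53,"ul":56,"w":60},"si":68,"tqj":{"ke":8,"s":66}}
After op 9 (add /a/2 59): {"a":[1,76,59],"bfq":{"a":44,"c":90,"goo":20,"kv":96,"mbp":31,"xzc":42},"fz":{"ogp":53,"ul":56,"w":60},"si":68,"tqj":{"ke":8,"s":66}}
After op 10 (remove /bfq/c): {"a":[1,76,59],"bfq":{"a":44,"goo":20,"kv":96,"mbp":31,"xzc":42},"fz":{"ogp":53,"ul":56,"w":60},"si":68,"tqj":{"ke":8,"s":66}}
After op 11 (add /tqj/ply 65): {"a":[1,76,59],"bfq":{"a":44,"goo":20,"kv":96,"mbp":31,"xzc":42},"fz":{"ogp":53,"ul":56,"w":60},"si":68,"tqj":{"ke":8,"ply":65,"s":66}}
After op 12 (add /a/2 65): {"a":[1,76,65,59],"bfq":{"a":44,"goo":20,"kv":96,"mbp":31,"xzc":42},"fz":{"ogp":53,"ul":56,"w":60},"si":68,"tqj":{"ke":8,"ply":65,"s":66}}
After op 13 (replace /fz/w 53): {"a":[1,76,65,59],"bfq":{"a":44,"goo":20,"kv":96,"mbp":31,"xzc":42},"fz":{"ogp":53,"ul":56,"w":53},"si":68,"tqj":{"ke":8,"ply":65,"s":66}}
After op 14 (replace /a/1 78): {"a":[1,78,65,59],"bfq":{"a":44,"goo":20,"kv":96,"mbp":31,"xzc":42},"fz":{"ogp":53,"ul":56,"w":53},"si":68,"tqj":{"ke":8,"ply":65,"s":66}}
After op 15 (replace /tqj/ke 36): {"a":[1,78,65,59],"bfq":{"a":44,"goo":20,"kv":96,"mbp":31,"xzc":42},"fz":{"ogp":53,"ul":56,"w":53},"si":68,"tqj":{"ke":36,"ply":65,"s":66}}
After op 16 (remove /bfq/xzc): {"a":[1,78,65,59],"bfq":{"a":44,"goo":20,"kv":96,"mbp":31},"fz":{"ogp":53,"ul":56,"w":53},"si":68,"tqj":{"ke":36,"ply":65,"s":66}}
After op 17 (remove /fz): {"a":[1,78,65,59],"bfq":{"a":44,"goo":20,"kv":96,"mbp":31},"si":68,"tqj":{"ke":36,"ply":65,"s":66}}
After op 18 (remove /a): {"bfq":{"a":44,"goo":20,"kv":96,"mbp":31},"si":68,"tqj":{"ke":36,"ply":65,"s":66}}
After op 19 (add /bfq/a 75): {"bfq":{"a":75,"goo":20,"kv":96,"mbp":31},"si":68,"tqj":{"ke":36,"ply":65,"s":66}}
After op 20 (add /tqj/hzy 17): {"bfq":{"a":75,"goo":20,"kv":96,"mbp":31},"si":68,"tqj":{"hzy":17,"ke":36,"ply":65,"s":66}}
After op 21 (replace /bfq/kv 49): {"bfq":{"a":75,"goo":20,"kv":49,"mbp":31},"si":68,"tqj":{"hzy":17,"ke":36,"ply":65,"s":66}}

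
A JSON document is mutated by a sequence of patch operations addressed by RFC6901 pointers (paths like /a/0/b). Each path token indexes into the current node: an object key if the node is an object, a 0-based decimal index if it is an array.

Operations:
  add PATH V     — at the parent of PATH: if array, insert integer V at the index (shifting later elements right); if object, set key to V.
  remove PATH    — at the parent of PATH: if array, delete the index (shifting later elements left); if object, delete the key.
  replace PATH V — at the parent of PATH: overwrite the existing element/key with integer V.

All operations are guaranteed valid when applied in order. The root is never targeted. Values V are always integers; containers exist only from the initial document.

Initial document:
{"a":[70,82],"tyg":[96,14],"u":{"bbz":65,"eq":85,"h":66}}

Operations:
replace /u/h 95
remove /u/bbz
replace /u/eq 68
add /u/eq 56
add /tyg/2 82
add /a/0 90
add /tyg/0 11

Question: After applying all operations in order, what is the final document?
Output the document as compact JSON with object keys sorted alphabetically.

After op 1 (replace /u/h 95): {"a":[70,82],"tyg":[96,14],"u":{"bbz":65,"eq":85,"h":95}}
After op 2 (remove /u/bbz): {"a":[70,82],"tyg":[96,14],"u":{"eq":85,"h":95}}
After op 3 (replace /u/eq 68): {"a":[70,82],"tyg":[96,14],"u":{"eq":68,"h":95}}
After op 4 (add /u/eq 56): {"a":[70,82],"tyg":[96,14],"u":{"eq":56,"h":95}}
After op 5 (add /tyg/2 82): {"a":[70,82],"tyg":[96,14,82],"u":{"eq":56,"h":95}}
After op 6 (add /a/0 90): {"a":[90,70,82],"tyg":[96,14,82],"u":{"eq":56,"h":95}}
After op 7 (add /tyg/0 11): {"a":[90,70,82],"tyg":[11,96,14,82],"u":{"eq":56,"h":95}}

Answer: {"a":[90,70,82],"tyg":[11,96,14,82],"u":{"eq":56,"h":95}}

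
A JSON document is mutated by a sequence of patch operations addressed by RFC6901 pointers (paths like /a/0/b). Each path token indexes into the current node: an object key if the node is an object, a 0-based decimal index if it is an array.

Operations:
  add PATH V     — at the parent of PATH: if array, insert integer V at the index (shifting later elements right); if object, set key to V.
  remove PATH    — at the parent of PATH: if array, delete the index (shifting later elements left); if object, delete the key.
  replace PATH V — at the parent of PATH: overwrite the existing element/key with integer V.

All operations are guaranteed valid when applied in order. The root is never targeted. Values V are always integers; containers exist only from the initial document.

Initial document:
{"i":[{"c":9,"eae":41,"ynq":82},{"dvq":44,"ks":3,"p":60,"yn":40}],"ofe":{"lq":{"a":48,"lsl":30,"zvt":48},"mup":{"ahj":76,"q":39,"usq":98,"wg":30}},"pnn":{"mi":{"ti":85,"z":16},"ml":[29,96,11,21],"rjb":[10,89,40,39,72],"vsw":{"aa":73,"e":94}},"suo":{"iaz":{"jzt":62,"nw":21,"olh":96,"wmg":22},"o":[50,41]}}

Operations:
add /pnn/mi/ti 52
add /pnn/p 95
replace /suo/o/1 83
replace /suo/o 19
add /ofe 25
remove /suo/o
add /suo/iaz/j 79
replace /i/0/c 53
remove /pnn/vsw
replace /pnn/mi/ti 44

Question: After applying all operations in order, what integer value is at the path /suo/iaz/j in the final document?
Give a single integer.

After op 1 (add /pnn/mi/ti 52): {"i":[{"c":9,"eae":41,"ynq":82},{"dvq":44,"ks":3,"p":60,"yn":40}],"ofe":{"lq":{"a":48,"lsl":30,"zvt":48},"mup":{"ahj":76,"q":39,"usq":98,"wg":30}},"pnn":{"mi":{"ti":52,"z":16},"ml":[29,96,11,21],"rjb":[10,89,40,39,72],"vsw":{"aa":73,"e":94}},"suo":{"iaz":{"jzt":62,"nw":21,"olh":96,"wmg":22},"o":[50,41]}}
After op 2 (add /pnn/p 95): {"i":[{"c":9,"eae":41,"ynq":82},{"dvq":44,"ks":3,"p":60,"yn":40}],"ofe":{"lq":{"a":48,"lsl":30,"zvt":48},"mup":{"ahj":76,"q":39,"usq":98,"wg":30}},"pnn":{"mi":{"ti":52,"z":16},"ml":[29,96,11,21],"p":95,"rjb":[10,89,40,39,72],"vsw":{"aa":73,"e":94}},"suo":{"iaz":{"jzt":62,"nw":21,"olh":96,"wmg":22},"o":[50,41]}}
After op 3 (replace /suo/o/1 83): {"i":[{"c":9,"eae":41,"ynq":82},{"dvq":44,"ks":3,"p":60,"yn":40}],"ofe":{"lq":{"a":48,"lsl":30,"zvt":48},"mup":{"ahj":76,"q":39,"usq":98,"wg":30}},"pnn":{"mi":{"ti":52,"z":16},"ml":[29,96,11,21],"p":95,"rjb":[10,89,40,39,72],"vsw":{"aa":73,"e":94}},"suo":{"iaz":{"jzt":62,"nw":21,"olh":96,"wmg":22},"o":[50,83]}}
After op 4 (replace /suo/o 19): {"i":[{"c":9,"eae":41,"ynq":82},{"dvq":44,"ks":3,"p":60,"yn":40}],"ofe":{"lq":{"a":48,"lsl":30,"zvt":48},"mup":{"ahj":76,"q":39,"usq":98,"wg":30}},"pnn":{"mi":{"ti":52,"z":16},"ml":[29,96,11,21],"p":95,"rjb":[10,89,40,39,72],"vsw":{"aa":73,"e":94}},"suo":{"iaz":{"jzt":62,"nw":21,"olh":96,"wmg":22},"o":19}}
After op 5 (add /ofe 25): {"i":[{"c":9,"eae":41,"ynq":82},{"dvq":44,"ks":3,"p":60,"yn":40}],"ofe":25,"pnn":{"mi":{"ti":52,"z":16},"ml":[29,96,11,21],"p":95,"rjb":[10,89,40,39,72],"vsw":{"aa":73,"e":94}},"suo":{"iaz":{"jzt":62,"nw":21,"olh":96,"wmg":22},"o":19}}
After op 6 (remove /suo/o): {"i":[{"c":9,"eae":41,"ynq":82},{"dvq":44,"ks":3,"p":60,"yn":40}],"ofe":25,"pnn":{"mi":{"ti":52,"z":16},"ml":[29,96,11,21],"p":95,"rjb":[10,89,40,39,72],"vsw":{"aa":73,"e":94}},"suo":{"iaz":{"jzt":62,"nw":21,"olh":96,"wmg":22}}}
After op 7 (add /suo/iaz/j 79): {"i":[{"c":9,"eae":41,"ynq":82},{"dvq":44,"ks":3,"p":60,"yn":40}],"ofe":25,"pnn":{"mi":{"ti":52,"z":16},"ml":[29,96,11,21],"p":95,"rjb":[10,89,40,39,72],"vsw":{"aa":73,"e":94}},"suo":{"iaz":{"j":79,"jzt":62,"nw":21,"olh":96,"wmg":22}}}
After op 8 (replace /i/0/c 53): {"i":[{"c":53,"eae":41,"ynq":82},{"dvq":44,"ks":3,"p":60,"yn":40}],"ofe":25,"pnn":{"mi":{"ti":52,"z":16},"ml":[29,96,11,21],"p":95,"rjb":[10,89,40,39,72],"vsw":{"aa":73,"e":94}},"suo":{"iaz":{"j":79,"jzt":62,"nw":21,"olh":96,"wmg":22}}}
After op 9 (remove /pnn/vsw): {"i":[{"c":53,"eae":41,"ynq":82},{"dvq":44,"ks":3,"p":60,"yn":40}],"ofe":25,"pnn":{"mi":{"ti":52,"z":16},"ml":[29,96,11,21],"p":95,"rjb":[10,89,40,39,72]},"suo":{"iaz":{"j":79,"jzt":62,"nw":21,"olh":96,"wmg":22}}}
After op 10 (replace /pnn/mi/ti 44): {"i":[{"c":53,"eae":41,"ynq":82},{"dvq":44,"ks":3,"p":60,"yn":40}],"ofe":25,"pnn":{"mi":{"ti":44,"z":16},"ml":[29,96,11,21],"p":95,"rjb":[10,89,40,39,72]},"suo":{"iaz":{"j":79,"jzt":62,"nw":21,"olh":96,"wmg":22}}}
Value at /suo/iaz/j: 79

Answer: 79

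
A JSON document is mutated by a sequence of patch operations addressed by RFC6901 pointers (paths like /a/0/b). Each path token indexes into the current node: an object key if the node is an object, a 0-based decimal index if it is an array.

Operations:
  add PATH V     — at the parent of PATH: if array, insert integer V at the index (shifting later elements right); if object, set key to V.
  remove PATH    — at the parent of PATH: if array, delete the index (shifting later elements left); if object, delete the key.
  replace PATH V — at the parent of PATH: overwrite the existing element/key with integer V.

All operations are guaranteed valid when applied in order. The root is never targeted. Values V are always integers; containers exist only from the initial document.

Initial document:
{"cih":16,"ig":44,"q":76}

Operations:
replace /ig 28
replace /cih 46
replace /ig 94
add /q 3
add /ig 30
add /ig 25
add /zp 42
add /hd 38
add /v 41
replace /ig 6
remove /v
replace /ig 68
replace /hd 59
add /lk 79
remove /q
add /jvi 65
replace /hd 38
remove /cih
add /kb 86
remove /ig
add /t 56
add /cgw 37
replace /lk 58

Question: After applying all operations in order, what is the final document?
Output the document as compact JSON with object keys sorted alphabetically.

After op 1 (replace /ig 28): {"cih":16,"ig":28,"q":76}
After op 2 (replace /cih 46): {"cih":46,"ig":28,"q":76}
After op 3 (replace /ig 94): {"cih":46,"ig":94,"q":76}
After op 4 (add /q 3): {"cih":46,"ig":94,"q":3}
After op 5 (add /ig 30): {"cih":46,"ig":30,"q":3}
After op 6 (add /ig 25): {"cih":46,"ig":25,"q":3}
After op 7 (add /zp 42): {"cih":46,"ig":25,"q":3,"zp":42}
After op 8 (add /hd 38): {"cih":46,"hd":38,"ig":25,"q":3,"zp":42}
After op 9 (add /v 41): {"cih":46,"hd":38,"ig":25,"q":3,"v":41,"zp":42}
After op 10 (replace /ig 6): {"cih":46,"hd":38,"ig":6,"q":3,"v":41,"zp":42}
After op 11 (remove /v): {"cih":46,"hd":38,"ig":6,"q":3,"zp":42}
After op 12 (replace /ig 68): {"cih":46,"hd":38,"ig":68,"q":3,"zp":42}
After op 13 (replace /hd 59): {"cih":46,"hd":59,"ig":68,"q":3,"zp":42}
After op 14 (add /lk 79): {"cih":46,"hd":59,"ig":68,"lk":79,"q":3,"zp":42}
After op 15 (remove /q): {"cih":46,"hd":59,"ig":68,"lk":79,"zp":42}
After op 16 (add /jvi 65): {"cih":46,"hd":59,"ig":68,"jvi":65,"lk":79,"zp":42}
After op 17 (replace /hd 38): {"cih":46,"hd":38,"ig":68,"jvi":65,"lk":79,"zp":42}
After op 18 (remove /cih): {"hd":38,"ig":68,"jvi":65,"lk":79,"zp":42}
After op 19 (add /kb 86): {"hd":38,"ig":68,"jvi":65,"kb":86,"lk":79,"zp":42}
After op 20 (remove /ig): {"hd":38,"jvi":65,"kb":86,"lk":79,"zp":42}
After op 21 (add /t 56): {"hd":38,"jvi":65,"kb":86,"lk":79,"t":56,"zp":42}
After op 22 (add /cgw 37): {"cgw":37,"hd":38,"jvi":65,"kb":86,"lk":79,"t":56,"zp":42}
After op 23 (replace /lk 58): {"cgw":37,"hd":38,"jvi":65,"kb":86,"lk":58,"t":56,"zp":42}

Answer: {"cgw":37,"hd":38,"jvi":65,"kb":86,"lk":58,"t":56,"zp":42}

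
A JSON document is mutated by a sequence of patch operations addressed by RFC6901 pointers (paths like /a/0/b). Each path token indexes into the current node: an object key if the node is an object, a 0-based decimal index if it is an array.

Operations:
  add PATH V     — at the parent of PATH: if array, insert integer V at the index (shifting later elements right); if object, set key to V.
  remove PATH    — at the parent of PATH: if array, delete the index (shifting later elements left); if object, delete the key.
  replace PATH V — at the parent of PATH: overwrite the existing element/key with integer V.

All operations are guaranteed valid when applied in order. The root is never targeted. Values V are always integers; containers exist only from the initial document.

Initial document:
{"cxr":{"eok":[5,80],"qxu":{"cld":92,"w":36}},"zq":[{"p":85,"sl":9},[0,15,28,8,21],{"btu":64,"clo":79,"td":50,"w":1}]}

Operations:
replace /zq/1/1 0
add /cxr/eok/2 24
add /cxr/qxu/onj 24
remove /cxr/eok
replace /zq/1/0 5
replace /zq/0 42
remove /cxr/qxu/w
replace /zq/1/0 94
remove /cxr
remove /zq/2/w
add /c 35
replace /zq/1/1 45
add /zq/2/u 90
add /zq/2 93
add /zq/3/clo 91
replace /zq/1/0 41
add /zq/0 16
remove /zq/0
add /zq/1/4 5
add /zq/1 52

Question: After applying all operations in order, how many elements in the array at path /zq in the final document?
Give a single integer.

Answer: 5

Derivation:
After op 1 (replace /zq/1/1 0): {"cxr":{"eok":[5,80],"qxu":{"cld":92,"w":36}},"zq":[{"p":85,"sl":9},[0,0,28,8,21],{"btu":64,"clo":79,"td":50,"w":1}]}
After op 2 (add /cxr/eok/2 24): {"cxr":{"eok":[5,80,24],"qxu":{"cld":92,"w":36}},"zq":[{"p":85,"sl":9},[0,0,28,8,21],{"btu":64,"clo":79,"td":50,"w":1}]}
After op 3 (add /cxr/qxu/onj 24): {"cxr":{"eok":[5,80,24],"qxu":{"cld":92,"onj":24,"w":36}},"zq":[{"p":85,"sl":9},[0,0,28,8,21],{"btu":64,"clo":79,"td":50,"w":1}]}
After op 4 (remove /cxr/eok): {"cxr":{"qxu":{"cld":92,"onj":24,"w":36}},"zq":[{"p":85,"sl":9},[0,0,28,8,21],{"btu":64,"clo":79,"td":50,"w":1}]}
After op 5 (replace /zq/1/0 5): {"cxr":{"qxu":{"cld":92,"onj":24,"w":36}},"zq":[{"p":85,"sl":9},[5,0,28,8,21],{"btu":64,"clo":79,"td":50,"w":1}]}
After op 6 (replace /zq/0 42): {"cxr":{"qxu":{"cld":92,"onj":24,"w":36}},"zq":[42,[5,0,28,8,21],{"btu":64,"clo":79,"td":50,"w":1}]}
After op 7 (remove /cxr/qxu/w): {"cxr":{"qxu":{"cld":92,"onj":24}},"zq":[42,[5,0,28,8,21],{"btu":64,"clo":79,"td":50,"w":1}]}
After op 8 (replace /zq/1/0 94): {"cxr":{"qxu":{"cld":92,"onj":24}},"zq":[42,[94,0,28,8,21],{"btu":64,"clo":79,"td":50,"w":1}]}
After op 9 (remove /cxr): {"zq":[42,[94,0,28,8,21],{"btu":64,"clo":79,"td":50,"w":1}]}
After op 10 (remove /zq/2/w): {"zq":[42,[94,0,28,8,21],{"btu":64,"clo":79,"td":50}]}
After op 11 (add /c 35): {"c":35,"zq":[42,[94,0,28,8,21],{"btu":64,"clo":79,"td":50}]}
After op 12 (replace /zq/1/1 45): {"c":35,"zq":[42,[94,45,28,8,21],{"btu":64,"clo":79,"td":50}]}
After op 13 (add /zq/2/u 90): {"c":35,"zq":[42,[94,45,28,8,21],{"btu":64,"clo":79,"td":50,"u":90}]}
After op 14 (add /zq/2 93): {"c":35,"zq":[42,[94,45,28,8,21],93,{"btu":64,"clo":79,"td":50,"u":90}]}
After op 15 (add /zq/3/clo 91): {"c":35,"zq":[42,[94,45,28,8,21],93,{"btu":64,"clo":91,"td":50,"u":90}]}
After op 16 (replace /zq/1/0 41): {"c":35,"zq":[42,[41,45,28,8,21],93,{"btu":64,"clo":91,"td":50,"u":90}]}
After op 17 (add /zq/0 16): {"c":35,"zq":[16,42,[41,45,28,8,21],93,{"btu":64,"clo":91,"td":50,"u":90}]}
After op 18 (remove /zq/0): {"c":35,"zq":[42,[41,45,28,8,21],93,{"btu":64,"clo":91,"td":50,"u":90}]}
After op 19 (add /zq/1/4 5): {"c":35,"zq":[42,[41,45,28,8,5,21],93,{"btu":64,"clo":91,"td":50,"u":90}]}
After op 20 (add /zq/1 52): {"c":35,"zq":[42,52,[41,45,28,8,5,21],93,{"btu":64,"clo":91,"td":50,"u":90}]}
Size at path /zq: 5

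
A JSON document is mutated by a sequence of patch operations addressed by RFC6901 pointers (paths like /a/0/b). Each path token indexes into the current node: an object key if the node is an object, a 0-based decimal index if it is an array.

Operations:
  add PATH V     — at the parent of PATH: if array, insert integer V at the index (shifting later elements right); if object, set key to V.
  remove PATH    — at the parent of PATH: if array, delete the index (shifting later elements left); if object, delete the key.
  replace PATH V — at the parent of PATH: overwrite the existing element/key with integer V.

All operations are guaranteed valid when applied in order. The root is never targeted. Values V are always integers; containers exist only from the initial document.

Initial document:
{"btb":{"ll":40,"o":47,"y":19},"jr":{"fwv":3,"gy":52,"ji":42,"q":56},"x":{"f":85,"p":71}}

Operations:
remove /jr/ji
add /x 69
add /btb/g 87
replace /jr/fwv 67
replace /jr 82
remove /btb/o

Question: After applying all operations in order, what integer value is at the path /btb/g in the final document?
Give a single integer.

After op 1 (remove /jr/ji): {"btb":{"ll":40,"o":47,"y":19},"jr":{"fwv":3,"gy":52,"q":56},"x":{"f":85,"p":71}}
After op 2 (add /x 69): {"btb":{"ll":40,"o":47,"y":19},"jr":{"fwv":3,"gy":52,"q":56},"x":69}
After op 3 (add /btb/g 87): {"btb":{"g":87,"ll":40,"o":47,"y":19},"jr":{"fwv":3,"gy":52,"q":56},"x":69}
After op 4 (replace /jr/fwv 67): {"btb":{"g":87,"ll":40,"o":47,"y":19},"jr":{"fwv":67,"gy":52,"q":56},"x":69}
After op 5 (replace /jr 82): {"btb":{"g":87,"ll":40,"o":47,"y":19},"jr":82,"x":69}
After op 6 (remove /btb/o): {"btb":{"g":87,"ll":40,"y":19},"jr":82,"x":69}
Value at /btb/g: 87

Answer: 87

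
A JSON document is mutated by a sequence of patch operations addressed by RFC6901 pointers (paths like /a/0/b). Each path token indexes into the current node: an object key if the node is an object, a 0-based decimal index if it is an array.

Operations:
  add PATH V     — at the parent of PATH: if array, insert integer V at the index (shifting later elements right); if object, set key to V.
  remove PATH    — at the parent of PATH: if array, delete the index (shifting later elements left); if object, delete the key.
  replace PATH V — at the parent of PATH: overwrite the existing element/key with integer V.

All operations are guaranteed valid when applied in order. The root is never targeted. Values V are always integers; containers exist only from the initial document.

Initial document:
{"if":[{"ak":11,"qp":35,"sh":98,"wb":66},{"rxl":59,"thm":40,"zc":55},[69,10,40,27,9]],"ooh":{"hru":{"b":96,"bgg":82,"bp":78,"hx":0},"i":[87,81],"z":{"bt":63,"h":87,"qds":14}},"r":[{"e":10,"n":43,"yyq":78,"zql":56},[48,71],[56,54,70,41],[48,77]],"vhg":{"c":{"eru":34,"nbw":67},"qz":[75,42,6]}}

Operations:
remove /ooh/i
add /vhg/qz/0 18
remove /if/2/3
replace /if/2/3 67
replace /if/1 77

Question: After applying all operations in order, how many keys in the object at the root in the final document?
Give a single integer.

After op 1 (remove /ooh/i): {"if":[{"ak":11,"qp":35,"sh":98,"wb":66},{"rxl":59,"thm":40,"zc":55},[69,10,40,27,9]],"ooh":{"hru":{"b":96,"bgg":82,"bp":78,"hx":0},"z":{"bt":63,"h":87,"qds":14}},"r":[{"e":10,"n":43,"yyq":78,"zql":56},[48,71],[56,54,70,41],[48,77]],"vhg":{"c":{"eru":34,"nbw":67},"qz":[75,42,6]}}
After op 2 (add /vhg/qz/0 18): {"if":[{"ak":11,"qp":35,"sh":98,"wb":66},{"rxl":59,"thm":40,"zc":55},[69,10,40,27,9]],"ooh":{"hru":{"b":96,"bgg":82,"bp":78,"hx":0},"z":{"bt":63,"h":87,"qds":14}},"r":[{"e":10,"n":43,"yyq":78,"zql":56},[48,71],[56,54,70,41],[48,77]],"vhg":{"c":{"eru":34,"nbw":67},"qz":[18,75,42,6]}}
After op 3 (remove /if/2/3): {"if":[{"ak":11,"qp":35,"sh":98,"wb":66},{"rxl":59,"thm":40,"zc":55},[69,10,40,9]],"ooh":{"hru":{"b":96,"bgg":82,"bp":78,"hx":0},"z":{"bt":63,"h":87,"qds":14}},"r":[{"e":10,"n":43,"yyq":78,"zql":56},[48,71],[56,54,70,41],[48,77]],"vhg":{"c":{"eru":34,"nbw":67},"qz":[18,75,42,6]}}
After op 4 (replace /if/2/3 67): {"if":[{"ak":11,"qp":35,"sh":98,"wb":66},{"rxl":59,"thm":40,"zc":55},[69,10,40,67]],"ooh":{"hru":{"b":96,"bgg":82,"bp":78,"hx":0},"z":{"bt":63,"h":87,"qds":14}},"r":[{"e":10,"n":43,"yyq":78,"zql":56},[48,71],[56,54,70,41],[48,77]],"vhg":{"c":{"eru":34,"nbw":67},"qz":[18,75,42,6]}}
After op 5 (replace /if/1 77): {"if":[{"ak":11,"qp":35,"sh":98,"wb":66},77,[69,10,40,67]],"ooh":{"hru":{"b":96,"bgg":82,"bp":78,"hx":0},"z":{"bt":63,"h":87,"qds":14}},"r":[{"e":10,"n":43,"yyq":78,"zql":56},[48,71],[56,54,70,41],[48,77]],"vhg":{"c":{"eru":34,"nbw":67},"qz":[18,75,42,6]}}
Size at the root: 4

Answer: 4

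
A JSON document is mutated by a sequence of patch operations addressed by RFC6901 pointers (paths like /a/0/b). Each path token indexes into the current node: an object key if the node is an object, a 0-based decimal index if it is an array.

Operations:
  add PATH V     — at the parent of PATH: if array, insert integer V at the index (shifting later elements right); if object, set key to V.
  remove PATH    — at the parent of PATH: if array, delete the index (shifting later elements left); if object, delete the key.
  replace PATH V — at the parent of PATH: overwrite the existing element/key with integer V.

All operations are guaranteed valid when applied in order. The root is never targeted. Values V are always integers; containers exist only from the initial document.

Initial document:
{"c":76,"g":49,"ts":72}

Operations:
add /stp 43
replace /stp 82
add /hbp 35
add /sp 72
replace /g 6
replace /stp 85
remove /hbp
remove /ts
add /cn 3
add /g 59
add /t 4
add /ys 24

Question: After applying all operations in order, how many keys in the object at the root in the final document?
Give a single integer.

Answer: 7

Derivation:
After op 1 (add /stp 43): {"c":76,"g":49,"stp":43,"ts":72}
After op 2 (replace /stp 82): {"c":76,"g":49,"stp":82,"ts":72}
After op 3 (add /hbp 35): {"c":76,"g":49,"hbp":35,"stp":82,"ts":72}
After op 4 (add /sp 72): {"c":76,"g":49,"hbp":35,"sp":72,"stp":82,"ts":72}
After op 5 (replace /g 6): {"c":76,"g":6,"hbp":35,"sp":72,"stp":82,"ts":72}
After op 6 (replace /stp 85): {"c":76,"g":6,"hbp":35,"sp":72,"stp":85,"ts":72}
After op 7 (remove /hbp): {"c":76,"g":6,"sp":72,"stp":85,"ts":72}
After op 8 (remove /ts): {"c":76,"g":6,"sp":72,"stp":85}
After op 9 (add /cn 3): {"c":76,"cn":3,"g":6,"sp":72,"stp":85}
After op 10 (add /g 59): {"c":76,"cn":3,"g":59,"sp":72,"stp":85}
After op 11 (add /t 4): {"c":76,"cn":3,"g":59,"sp":72,"stp":85,"t":4}
After op 12 (add /ys 24): {"c":76,"cn":3,"g":59,"sp":72,"stp":85,"t":4,"ys":24}
Size at the root: 7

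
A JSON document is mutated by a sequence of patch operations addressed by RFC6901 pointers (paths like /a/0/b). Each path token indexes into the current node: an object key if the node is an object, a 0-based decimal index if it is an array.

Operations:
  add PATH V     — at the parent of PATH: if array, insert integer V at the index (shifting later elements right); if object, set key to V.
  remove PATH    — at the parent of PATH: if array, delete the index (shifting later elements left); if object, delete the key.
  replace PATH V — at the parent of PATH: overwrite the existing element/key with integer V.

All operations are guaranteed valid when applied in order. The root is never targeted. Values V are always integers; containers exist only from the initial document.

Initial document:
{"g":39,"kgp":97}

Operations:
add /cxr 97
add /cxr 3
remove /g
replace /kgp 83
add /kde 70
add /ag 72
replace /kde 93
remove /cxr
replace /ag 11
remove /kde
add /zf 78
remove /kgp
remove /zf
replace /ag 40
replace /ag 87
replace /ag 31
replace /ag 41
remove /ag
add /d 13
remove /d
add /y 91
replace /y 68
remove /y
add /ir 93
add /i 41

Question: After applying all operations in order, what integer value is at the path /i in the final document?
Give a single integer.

Answer: 41

Derivation:
After op 1 (add /cxr 97): {"cxr":97,"g":39,"kgp":97}
After op 2 (add /cxr 3): {"cxr":3,"g":39,"kgp":97}
After op 3 (remove /g): {"cxr":3,"kgp":97}
After op 4 (replace /kgp 83): {"cxr":3,"kgp":83}
After op 5 (add /kde 70): {"cxr":3,"kde":70,"kgp":83}
After op 6 (add /ag 72): {"ag":72,"cxr":3,"kde":70,"kgp":83}
After op 7 (replace /kde 93): {"ag":72,"cxr":3,"kde":93,"kgp":83}
After op 8 (remove /cxr): {"ag":72,"kde":93,"kgp":83}
After op 9 (replace /ag 11): {"ag":11,"kde":93,"kgp":83}
After op 10 (remove /kde): {"ag":11,"kgp":83}
After op 11 (add /zf 78): {"ag":11,"kgp":83,"zf":78}
After op 12 (remove /kgp): {"ag":11,"zf":78}
After op 13 (remove /zf): {"ag":11}
After op 14 (replace /ag 40): {"ag":40}
After op 15 (replace /ag 87): {"ag":87}
After op 16 (replace /ag 31): {"ag":31}
After op 17 (replace /ag 41): {"ag":41}
After op 18 (remove /ag): {}
After op 19 (add /d 13): {"d":13}
After op 20 (remove /d): {}
After op 21 (add /y 91): {"y":91}
After op 22 (replace /y 68): {"y":68}
After op 23 (remove /y): {}
After op 24 (add /ir 93): {"ir":93}
After op 25 (add /i 41): {"i":41,"ir":93}
Value at /i: 41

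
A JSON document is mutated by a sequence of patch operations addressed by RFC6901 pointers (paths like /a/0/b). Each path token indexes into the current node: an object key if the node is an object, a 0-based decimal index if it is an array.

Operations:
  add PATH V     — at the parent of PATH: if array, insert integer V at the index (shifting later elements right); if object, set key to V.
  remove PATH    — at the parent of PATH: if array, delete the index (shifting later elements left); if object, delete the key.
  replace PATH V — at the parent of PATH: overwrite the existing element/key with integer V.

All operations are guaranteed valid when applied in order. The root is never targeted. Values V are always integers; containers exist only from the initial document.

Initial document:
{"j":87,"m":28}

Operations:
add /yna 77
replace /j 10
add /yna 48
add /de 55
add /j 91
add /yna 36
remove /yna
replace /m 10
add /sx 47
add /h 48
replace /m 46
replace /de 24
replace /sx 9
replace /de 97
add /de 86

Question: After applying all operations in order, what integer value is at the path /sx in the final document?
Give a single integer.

Answer: 9

Derivation:
After op 1 (add /yna 77): {"j":87,"m":28,"yna":77}
After op 2 (replace /j 10): {"j":10,"m":28,"yna":77}
After op 3 (add /yna 48): {"j":10,"m":28,"yna":48}
After op 4 (add /de 55): {"de":55,"j":10,"m":28,"yna":48}
After op 5 (add /j 91): {"de":55,"j":91,"m":28,"yna":48}
After op 6 (add /yna 36): {"de":55,"j":91,"m":28,"yna":36}
After op 7 (remove /yna): {"de":55,"j":91,"m":28}
After op 8 (replace /m 10): {"de":55,"j":91,"m":10}
After op 9 (add /sx 47): {"de":55,"j":91,"m":10,"sx":47}
After op 10 (add /h 48): {"de":55,"h":48,"j":91,"m":10,"sx":47}
After op 11 (replace /m 46): {"de":55,"h":48,"j":91,"m":46,"sx":47}
After op 12 (replace /de 24): {"de":24,"h":48,"j":91,"m":46,"sx":47}
After op 13 (replace /sx 9): {"de":24,"h":48,"j":91,"m":46,"sx":9}
After op 14 (replace /de 97): {"de":97,"h":48,"j":91,"m":46,"sx":9}
After op 15 (add /de 86): {"de":86,"h":48,"j":91,"m":46,"sx":9}
Value at /sx: 9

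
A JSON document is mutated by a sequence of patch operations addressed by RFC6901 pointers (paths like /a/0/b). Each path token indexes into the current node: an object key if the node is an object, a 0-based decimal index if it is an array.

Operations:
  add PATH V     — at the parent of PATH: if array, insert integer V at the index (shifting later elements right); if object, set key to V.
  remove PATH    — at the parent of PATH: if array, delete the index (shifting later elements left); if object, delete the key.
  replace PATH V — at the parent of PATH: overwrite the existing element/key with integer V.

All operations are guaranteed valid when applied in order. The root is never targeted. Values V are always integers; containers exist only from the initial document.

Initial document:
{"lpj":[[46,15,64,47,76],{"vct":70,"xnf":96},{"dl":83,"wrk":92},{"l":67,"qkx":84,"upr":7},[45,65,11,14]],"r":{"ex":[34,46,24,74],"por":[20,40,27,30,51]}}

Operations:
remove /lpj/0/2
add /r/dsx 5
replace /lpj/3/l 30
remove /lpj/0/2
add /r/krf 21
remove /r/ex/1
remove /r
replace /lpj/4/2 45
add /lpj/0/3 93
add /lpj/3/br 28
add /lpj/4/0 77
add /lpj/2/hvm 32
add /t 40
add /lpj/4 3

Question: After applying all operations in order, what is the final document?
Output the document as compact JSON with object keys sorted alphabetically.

After op 1 (remove /lpj/0/2): {"lpj":[[46,15,47,76],{"vct":70,"xnf":96},{"dl":83,"wrk":92},{"l":67,"qkx":84,"upr":7},[45,65,11,14]],"r":{"ex":[34,46,24,74],"por":[20,40,27,30,51]}}
After op 2 (add /r/dsx 5): {"lpj":[[46,15,47,76],{"vct":70,"xnf":96},{"dl":83,"wrk":92},{"l":67,"qkx":84,"upr":7},[45,65,11,14]],"r":{"dsx":5,"ex":[34,46,24,74],"por":[20,40,27,30,51]}}
After op 3 (replace /lpj/3/l 30): {"lpj":[[46,15,47,76],{"vct":70,"xnf":96},{"dl":83,"wrk":92},{"l":30,"qkx":84,"upr":7},[45,65,11,14]],"r":{"dsx":5,"ex":[34,46,24,74],"por":[20,40,27,30,51]}}
After op 4 (remove /lpj/0/2): {"lpj":[[46,15,76],{"vct":70,"xnf":96},{"dl":83,"wrk":92},{"l":30,"qkx":84,"upr":7},[45,65,11,14]],"r":{"dsx":5,"ex":[34,46,24,74],"por":[20,40,27,30,51]}}
After op 5 (add /r/krf 21): {"lpj":[[46,15,76],{"vct":70,"xnf":96},{"dl":83,"wrk":92},{"l":30,"qkx":84,"upr":7},[45,65,11,14]],"r":{"dsx":5,"ex":[34,46,24,74],"krf":21,"por":[20,40,27,30,51]}}
After op 6 (remove /r/ex/1): {"lpj":[[46,15,76],{"vct":70,"xnf":96},{"dl":83,"wrk":92},{"l":30,"qkx":84,"upr":7},[45,65,11,14]],"r":{"dsx":5,"ex":[34,24,74],"krf":21,"por":[20,40,27,30,51]}}
After op 7 (remove /r): {"lpj":[[46,15,76],{"vct":70,"xnf":96},{"dl":83,"wrk":92},{"l":30,"qkx":84,"upr":7},[45,65,11,14]]}
After op 8 (replace /lpj/4/2 45): {"lpj":[[46,15,76],{"vct":70,"xnf":96},{"dl":83,"wrk":92},{"l":30,"qkx":84,"upr":7},[45,65,45,14]]}
After op 9 (add /lpj/0/3 93): {"lpj":[[46,15,76,93],{"vct":70,"xnf":96},{"dl":83,"wrk":92},{"l":30,"qkx":84,"upr":7},[45,65,45,14]]}
After op 10 (add /lpj/3/br 28): {"lpj":[[46,15,76,93],{"vct":70,"xnf":96},{"dl":83,"wrk":92},{"br":28,"l":30,"qkx":84,"upr":7},[45,65,45,14]]}
After op 11 (add /lpj/4/0 77): {"lpj":[[46,15,76,93],{"vct":70,"xnf":96},{"dl":83,"wrk":92},{"br":28,"l":30,"qkx":84,"upr":7},[77,45,65,45,14]]}
After op 12 (add /lpj/2/hvm 32): {"lpj":[[46,15,76,93],{"vct":70,"xnf":96},{"dl":83,"hvm":32,"wrk":92},{"br":28,"l":30,"qkx":84,"upr":7},[77,45,65,45,14]]}
After op 13 (add /t 40): {"lpj":[[46,15,76,93],{"vct":70,"xnf":96},{"dl":83,"hvm":32,"wrk":92},{"br":28,"l":30,"qkx":84,"upr":7},[77,45,65,45,14]],"t":40}
After op 14 (add /lpj/4 3): {"lpj":[[46,15,76,93],{"vct":70,"xnf":96},{"dl":83,"hvm":32,"wrk":92},{"br":28,"l":30,"qkx":84,"upr":7},3,[77,45,65,45,14]],"t":40}

Answer: {"lpj":[[46,15,76,93],{"vct":70,"xnf":96},{"dl":83,"hvm":32,"wrk":92},{"br":28,"l":30,"qkx":84,"upr":7},3,[77,45,65,45,14]],"t":40}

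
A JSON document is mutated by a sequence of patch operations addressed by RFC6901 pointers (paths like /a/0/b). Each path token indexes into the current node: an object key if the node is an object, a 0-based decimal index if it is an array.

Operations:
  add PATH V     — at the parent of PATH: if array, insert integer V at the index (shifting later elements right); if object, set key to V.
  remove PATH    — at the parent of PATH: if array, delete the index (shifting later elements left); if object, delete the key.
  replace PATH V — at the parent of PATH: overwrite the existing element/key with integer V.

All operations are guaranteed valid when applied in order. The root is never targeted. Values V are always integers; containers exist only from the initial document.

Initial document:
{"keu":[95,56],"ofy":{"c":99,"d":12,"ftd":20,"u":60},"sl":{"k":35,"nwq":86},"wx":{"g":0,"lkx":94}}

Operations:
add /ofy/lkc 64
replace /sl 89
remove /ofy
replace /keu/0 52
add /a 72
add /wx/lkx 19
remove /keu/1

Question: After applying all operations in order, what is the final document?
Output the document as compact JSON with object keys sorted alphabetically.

After op 1 (add /ofy/lkc 64): {"keu":[95,56],"ofy":{"c":99,"d":12,"ftd":20,"lkc":64,"u":60},"sl":{"k":35,"nwq":86},"wx":{"g":0,"lkx":94}}
After op 2 (replace /sl 89): {"keu":[95,56],"ofy":{"c":99,"d":12,"ftd":20,"lkc":64,"u":60},"sl":89,"wx":{"g":0,"lkx":94}}
After op 3 (remove /ofy): {"keu":[95,56],"sl":89,"wx":{"g":0,"lkx":94}}
After op 4 (replace /keu/0 52): {"keu":[52,56],"sl":89,"wx":{"g":0,"lkx":94}}
After op 5 (add /a 72): {"a":72,"keu":[52,56],"sl":89,"wx":{"g":0,"lkx":94}}
After op 6 (add /wx/lkx 19): {"a":72,"keu":[52,56],"sl":89,"wx":{"g":0,"lkx":19}}
After op 7 (remove /keu/1): {"a":72,"keu":[52],"sl":89,"wx":{"g":0,"lkx":19}}

Answer: {"a":72,"keu":[52],"sl":89,"wx":{"g":0,"lkx":19}}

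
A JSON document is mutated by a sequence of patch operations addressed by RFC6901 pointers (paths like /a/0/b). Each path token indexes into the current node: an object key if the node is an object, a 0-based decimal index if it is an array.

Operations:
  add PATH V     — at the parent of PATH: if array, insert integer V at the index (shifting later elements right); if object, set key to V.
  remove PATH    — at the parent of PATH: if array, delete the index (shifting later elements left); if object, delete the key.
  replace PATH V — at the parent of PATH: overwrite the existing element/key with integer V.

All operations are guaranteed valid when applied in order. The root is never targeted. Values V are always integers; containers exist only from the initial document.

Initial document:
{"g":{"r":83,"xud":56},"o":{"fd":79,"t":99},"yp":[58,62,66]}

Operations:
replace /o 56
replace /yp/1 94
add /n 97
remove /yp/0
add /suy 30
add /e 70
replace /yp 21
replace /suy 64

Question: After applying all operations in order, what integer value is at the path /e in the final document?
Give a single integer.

Answer: 70

Derivation:
After op 1 (replace /o 56): {"g":{"r":83,"xud":56},"o":56,"yp":[58,62,66]}
After op 2 (replace /yp/1 94): {"g":{"r":83,"xud":56},"o":56,"yp":[58,94,66]}
After op 3 (add /n 97): {"g":{"r":83,"xud":56},"n":97,"o":56,"yp":[58,94,66]}
After op 4 (remove /yp/0): {"g":{"r":83,"xud":56},"n":97,"o":56,"yp":[94,66]}
After op 5 (add /suy 30): {"g":{"r":83,"xud":56},"n":97,"o":56,"suy":30,"yp":[94,66]}
After op 6 (add /e 70): {"e":70,"g":{"r":83,"xud":56},"n":97,"o":56,"suy":30,"yp":[94,66]}
After op 7 (replace /yp 21): {"e":70,"g":{"r":83,"xud":56},"n":97,"o":56,"suy":30,"yp":21}
After op 8 (replace /suy 64): {"e":70,"g":{"r":83,"xud":56},"n":97,"o":56,"suy":64,"yp":21}
Value at /e: 70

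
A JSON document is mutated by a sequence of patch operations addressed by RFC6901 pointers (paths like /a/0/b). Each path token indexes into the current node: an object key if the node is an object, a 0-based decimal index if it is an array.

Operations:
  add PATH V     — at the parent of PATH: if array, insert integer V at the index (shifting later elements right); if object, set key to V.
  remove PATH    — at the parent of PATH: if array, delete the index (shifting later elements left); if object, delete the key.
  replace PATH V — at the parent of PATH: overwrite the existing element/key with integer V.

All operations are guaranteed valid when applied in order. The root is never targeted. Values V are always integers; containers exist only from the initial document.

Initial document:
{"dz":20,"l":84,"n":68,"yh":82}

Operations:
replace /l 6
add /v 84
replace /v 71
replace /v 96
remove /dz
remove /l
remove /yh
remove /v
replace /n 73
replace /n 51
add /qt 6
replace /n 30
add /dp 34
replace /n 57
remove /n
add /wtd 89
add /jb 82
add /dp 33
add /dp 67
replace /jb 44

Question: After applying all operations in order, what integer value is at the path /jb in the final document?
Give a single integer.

After op 1 (replace /l 6): {"dz":20,"l":6,"n":68,"yh":82}
After op 2 (add /v 84): {"dz":20,"l":6,"n":68,"v":84,"yh":82}
After op 3 (replace /v 71): {"dz":20,"l":6,"n":68,"v":71,"yh":82}
After op 4 (replace /v 96): {"dz":20,"l":6,"n":68,"v":96,"yh":82}
After op 5 (remove /dz): {"l":6,"n":68,"v":96,"yh":82}
After op 6 (remove /l): {"n":68,"v":96,"yh":82}
After op 7 (remove /yh): {"n":68,"v":96}
After op 8 (remove /v): {"n":68}
After op 9 (replace /n 73): {"n":73}
After op 10 (replace /n 51): {"n":51}
After op 11 (add /qt 6): {"n":51,"qt":6}
After op 12 (replace /n 30): {"n":30,"qt":6}
After op 13 (add /dp 34): {"dp":34,"n":30,"qt":6}
After op 14 (replace /n 57): {"dp":34,"n":57,"qt":6}
After op 15 (remove /n): {"dp":34,"qt":6}
After op 16 (add /wtd 89): {"dp":34,"qt":6,"wtd":89}
After op 17 (add /jb 82): {"dp":34,"jb":82,"qt":6,"wtd":89}
After op 18 (add /dp 33): {"dp":33,"jb":82,"qt":6,"wtd":89}
After op 19 (add /dp 67): {"dp":67,"jb":82,"qt":6,"wtd":89}
After op 20 (replace /jb 44): {"dp":67,"jb":44,"qt":6,"wtd":89}
Value at /jb: 44

Answer: 44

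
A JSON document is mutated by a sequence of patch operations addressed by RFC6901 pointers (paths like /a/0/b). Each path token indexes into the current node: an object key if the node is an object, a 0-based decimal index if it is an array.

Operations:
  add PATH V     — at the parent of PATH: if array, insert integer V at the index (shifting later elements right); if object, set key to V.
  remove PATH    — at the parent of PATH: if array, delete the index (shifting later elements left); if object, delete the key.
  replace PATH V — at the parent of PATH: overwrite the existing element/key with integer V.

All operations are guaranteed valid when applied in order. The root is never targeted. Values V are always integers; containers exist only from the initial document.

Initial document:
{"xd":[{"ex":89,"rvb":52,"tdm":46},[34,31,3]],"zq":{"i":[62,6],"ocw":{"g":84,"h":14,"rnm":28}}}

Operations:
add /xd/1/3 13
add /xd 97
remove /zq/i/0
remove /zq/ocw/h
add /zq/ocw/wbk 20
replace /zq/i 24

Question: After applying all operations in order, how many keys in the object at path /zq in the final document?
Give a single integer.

After op 1 (add /xd/1/3 13): {"xd":[{"ex":89,"rvb":52,"tdm":46},[34,31,3,13]],"zq":{"i":[62,6],"ocw":{"g":84,"h":14,"rnm":28}}}
After op 2 (add /xd 97): {"xd":97,"zq":{"i":[62,6],"ocw":{"g":84,"h":14,"rnm":28}}}
After op 3 (remove /zq/i/0): {"xd":97,"zq":{"i":[6],"ocw":{"g":84,"h":14,"rnm":28}}}
After op 4 (remove /zq/ocw/h): {"xd":97,"zq":{"i":[6],"ocw":{"g":84,"rnm":28}}}
After op 5 (add /zq/ocw/wbk 20): {"xd":97,"zq":{"i":[6],"ocw":{"g":84,"rnm":28,"wbk":20}}}
After op 6 (replace /zq/i 24): {"xd":97,"zq":{"i":24,"ocw":{"g":84,"rnm":28,"wbk":20}}}
Size at path /zq: 2

Answer: 2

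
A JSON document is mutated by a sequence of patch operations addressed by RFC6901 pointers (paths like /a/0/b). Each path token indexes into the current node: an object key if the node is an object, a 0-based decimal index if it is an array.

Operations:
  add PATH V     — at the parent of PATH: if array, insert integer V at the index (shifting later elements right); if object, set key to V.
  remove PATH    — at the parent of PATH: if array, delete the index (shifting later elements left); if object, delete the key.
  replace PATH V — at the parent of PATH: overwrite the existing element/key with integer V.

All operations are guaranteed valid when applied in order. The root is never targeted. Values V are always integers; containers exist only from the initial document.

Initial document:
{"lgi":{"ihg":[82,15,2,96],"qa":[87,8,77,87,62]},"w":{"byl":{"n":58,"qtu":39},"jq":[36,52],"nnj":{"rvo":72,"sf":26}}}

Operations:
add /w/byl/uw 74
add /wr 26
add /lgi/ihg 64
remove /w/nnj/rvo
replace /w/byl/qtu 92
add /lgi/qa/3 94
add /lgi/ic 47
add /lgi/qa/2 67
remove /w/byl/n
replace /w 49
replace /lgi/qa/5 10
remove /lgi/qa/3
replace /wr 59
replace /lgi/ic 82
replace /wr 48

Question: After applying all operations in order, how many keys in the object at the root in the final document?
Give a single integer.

After op 1 (add /w/byl/uw 74): {"lgi":{"ihg":[82,15,2,96],"qa":[87,8,77,87,62]},"w":{"byl":{"n":58,"qtu":39,"uw":74},"jq":[36,52],"nnj":{"rvo":72,"sf":26}}}
After op 2 (add /wr 26): {"lgi":{"ihg":[82,15,2,96],"qa":[87,8,77,87,62]},"w":{"byl":{"n":58,"qtu":39,"uw":74},"jq":[36,52],"nnj":{"rvo":72,"sf":26}},"wr":26}
After op 3 (add /lgi/ihg 64): {"lgi":{"ihg":64,"qa":[87,8,77,87,62]},"w":{"byl":{"n":58,"qtu":39,"uw":74},"jq":[36,52],"nnj":{"rvo":72,"sf":26}},"wr":26}
After op 4 (remove /w/nnj/rvo): {"lgi":{"ihg":64,"qa":[87,8,77,87,62]},"w":{"byl":{"n":58,"qtu":39,"uw":74},"jq":[36,52],"nnj":{"sf":26}},"wr":26}
After op 5 (replace /w/byl/qtu 92): {"lgi":{"ihg":64,"qa":[87,8,77,87,62]},"w":{"byl":{"n":58,"qtu":92,"uw":74},"jq":[36,52],"nnj":{"sf":26}},"wr":26}
After op 6 (add /lgi/qa/3 94): {"lgi":{"ihg":64,"qa":[87,8,77,94,87,62]},"w":{"byl":{"n":58,"qtu":92,"uw":74},"jq":[36,52],"nnj":{"sf":26}},"wr":26}
After op 7 (add /lgi/ic 47): {"lgi":{"ic":47,"ihg":64,"qa":[87,8,77,94,87,62]},"w":{"byl":{"n":58,"qtu":92,"uw":74},"jq":[36,52],"nnj":{"sf":26}},"wr":26}
After op 8 (add /lgi/qa/2 67): {"lgi":{"ic":47,"ihg":64,"qa":[87,8,67,77,94,87,62]},"w":{"byl":{"n":58,"qtu":92,"uw":74},"jq":[36,52],"nnj":{"sf":26}},"wr":26}
After op 9 (remove /w/byl/n): {"lgi":{"ic":47,"ihg":64,"qa":[87,8,67,77,94,87,62]},"w":{"byl":{"qtu":92,"uw":74},"jq":[36,52],"nnj":{"sf":26}},"wr":26}
After op 10 (replace /w 49): {"lgi":{"ic":47,"ihg":64,"qa":[87,8,67,77,94,87,62]},"w":49,"wr":26}
After op 11 (replace /lgi/qa/5 10): {"lgi":{"ic":47,"ihg":64,"qa":[87,8,67,77,94,10,62]},"w":49,"wr":26}
After op 12 (remove /lgi/qa/3): {"lgi":{"ic":47,"ihg":64,"qa":[87,8,67,94,10,62]},"w":49,"wr":26}
After op 13 (replace /wr 59): {"lgi":{"ic":47,"ihg":64,"qa":[87,8,67,94,10,62]},"w":49,"wr":59}
After op 14 (replace /lgi/ic 82): {"lgi":{"ic":82,"ihg":64,"qa":[87,8,67,94,10,62]},"w":49,"wr":59}
After op 15 (replace /wr 48): {"lgi":{"ic":82,"ihg":64,"qa":[87,8,67,94,10,62]},"w":49,"wr":48}
Size at the root: 3

Answer: 3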